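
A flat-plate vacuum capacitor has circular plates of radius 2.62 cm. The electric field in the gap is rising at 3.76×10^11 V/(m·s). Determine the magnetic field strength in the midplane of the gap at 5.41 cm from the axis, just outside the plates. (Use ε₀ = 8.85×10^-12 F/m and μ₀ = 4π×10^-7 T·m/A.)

Total displacement current: I_d = ε₀(πR²)(dE/dt) = (8.85×10^-12)(2.157×10^-3)(3.76×10^11) = 7.178×10^-3 A.
Outside the plates the loop encloses all of I_d, so B·2πr = μ₀ I_d and B = 2.65×10^-8 T.

2.65×10^-8 T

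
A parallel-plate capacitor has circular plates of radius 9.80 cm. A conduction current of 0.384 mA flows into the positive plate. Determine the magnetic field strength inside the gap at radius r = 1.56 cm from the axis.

1.25×10^-10 T

No conduction current crosses the gap, so I_d there equals the 3.84×10^-4 A in the leads.
∮B·dl = μ₀ I_d,enc with I_d,enc = I_d r²/R² = 9.730×10^-6 A; so B = μ₀ I_d,enc/(2πr) = 1.25×10^-10 T.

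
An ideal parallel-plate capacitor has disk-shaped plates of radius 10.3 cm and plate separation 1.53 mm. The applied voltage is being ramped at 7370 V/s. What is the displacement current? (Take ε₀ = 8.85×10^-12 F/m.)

E = V/d so dE/dt = (dV/dt)/d = 4.817×10^6 V/(m·s), and I_d = ε₀ A dE/dt = (8.85×10^-12)(0.03333)(4.817×10^6) = 1.42×10^-6 A.

1.42×10^-6 A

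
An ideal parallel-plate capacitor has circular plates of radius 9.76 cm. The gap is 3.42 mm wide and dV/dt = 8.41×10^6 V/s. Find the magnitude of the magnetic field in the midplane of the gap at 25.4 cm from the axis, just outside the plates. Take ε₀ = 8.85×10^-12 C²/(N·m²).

5.13×10^-10 T

With E = V/d, dE/dt = 2.459×10^9 V/(m·s) and πR² = 0.02993 m², giving I_d = ε₀ πR² dE/dt = 6.513×10^-4 A.
For r ≥ R the full I_d is enclosed: B = μ₀ I_d/(2πr) = (4π×10^-7)(6.513×10^-4)/(2π·0.254) = 5.13×10^-10 T.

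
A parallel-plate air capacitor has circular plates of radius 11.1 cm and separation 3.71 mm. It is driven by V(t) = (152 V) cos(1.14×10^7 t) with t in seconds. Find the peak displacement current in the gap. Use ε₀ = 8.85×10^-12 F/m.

The displacement current equals the conduction current C dV/dt, which peaks at C V₀ ω.
With C = ε₀A/d = (8.85×10^-12)(0.03871)/(3.71×10^-3) = 9.234×10^-11 F and ω = 1.14×10^7 rad/s, I_d,max = (9.234×10^-11)(152)(1.14×10^7) = 0.160 A.

0.160 A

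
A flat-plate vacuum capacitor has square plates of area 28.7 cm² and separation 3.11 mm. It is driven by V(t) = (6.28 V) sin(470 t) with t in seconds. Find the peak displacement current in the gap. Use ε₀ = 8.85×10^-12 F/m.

2.41×10^-8 A

(dE/dt)_max = V₀ω/d = 9.491×10^5 V/(m·s); ω = 470 rad/s.
I_d,max = ε₀ A (dE/dt)_max = (8.85×10^-12)(2.87×10^-3)(9.491×10^5) = 2.41×10^-8 A.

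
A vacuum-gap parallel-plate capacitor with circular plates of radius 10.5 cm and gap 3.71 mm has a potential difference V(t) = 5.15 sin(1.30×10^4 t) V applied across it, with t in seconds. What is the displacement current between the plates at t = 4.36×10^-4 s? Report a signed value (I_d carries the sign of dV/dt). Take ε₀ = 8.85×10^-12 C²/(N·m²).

dE/dt = (V₀ω/d)·cos(ωt) with ωt = 5.668 rad: (5.15)(1.30×10^4)(0.8167)/(3.71×10^-3) = 1.474×10^7 V/(m·s).
I_d = ε₀ A dE/dt = (8.85×10^-12)(0.03464)(1.474×10^7) = 4.52×10^-6 A.

4.52×10^-6 A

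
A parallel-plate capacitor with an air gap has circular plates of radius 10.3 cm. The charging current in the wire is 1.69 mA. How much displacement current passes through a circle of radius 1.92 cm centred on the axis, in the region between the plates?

5.87×10^-5 A

No conduction current crosses the gap, so I_d there equals the 1.69×10^-3 A in the leads.
Through an area πr² the displacement current is I_d·(πr²/πR²) = I_d (r/R)² = 5.87×10^-5 A.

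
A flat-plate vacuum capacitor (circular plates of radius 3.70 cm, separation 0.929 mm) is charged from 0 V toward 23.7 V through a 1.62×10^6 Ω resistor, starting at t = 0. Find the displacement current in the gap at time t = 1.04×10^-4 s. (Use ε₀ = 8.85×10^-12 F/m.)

3.05×10^-6 A

With C = ε₀A/d = (8.85×10^-12)(4.301×10^-3)/(9.29×10^-4) = 4.097×10^-11 F, the time constant is τ = RC = 6.637×10^-5 s, so t/τ = 1.567 and e^(−t/τ) = 0.2087.
I_d = I_cond = (V₀/R) e^(−t/τ) = (1.463×10^-5)(0.2087) = 3.05×10^-6 A.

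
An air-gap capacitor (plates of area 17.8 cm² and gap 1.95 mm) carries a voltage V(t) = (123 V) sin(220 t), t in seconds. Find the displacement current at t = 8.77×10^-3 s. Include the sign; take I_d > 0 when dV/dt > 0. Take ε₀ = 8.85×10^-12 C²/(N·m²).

-7.67×10^-8 A

dV/dt = (123)(220)·cos(1.9294) = -9497 V/s.
I_d = C dV/dt with C = ε₀A/d = (8.85×10^-12)(1.78×10^-3)/(1.95×10^-3) = 8.078×10^-12 F, so I_d = (8.078×10^-12)(-9497) = -7.67×10^-8 A.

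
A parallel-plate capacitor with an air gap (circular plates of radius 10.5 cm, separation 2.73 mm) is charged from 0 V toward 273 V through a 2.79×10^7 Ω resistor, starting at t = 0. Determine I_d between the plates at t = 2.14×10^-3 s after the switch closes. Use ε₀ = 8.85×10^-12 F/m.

4.94×10^-6 A

C = ε₀A/d = (8.85×10^-12)(0.03464)/(2.73×10^-3) = 1.123×10^-10 F, so τ = RC = 3.133×10^-3 s.
The conduction current is I(t) = (V₀/R) e^(−t/τ), and the displacement current between the plates equals it.
t/τ = 0.6831; I_d = (273/2.79×10^7) · e^(−0.6831) = (9.785×10^-6)(0.5050) = 4.94×10^-6 A.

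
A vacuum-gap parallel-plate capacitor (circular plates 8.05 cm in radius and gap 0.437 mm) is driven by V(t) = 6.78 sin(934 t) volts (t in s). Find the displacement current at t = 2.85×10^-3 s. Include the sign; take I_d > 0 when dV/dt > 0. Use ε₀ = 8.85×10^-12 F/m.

C = ε₀A/d = (8.85×10^-12)(0.02036)/(4.37×10^-4) = 4.123×10^-10 F. dV/dt = V₀ω·cos(ωt); at ωt = 2.6619 rad this factor is -0.8871.
I_d = C dV/dt = (4.123×10^-10)(6.78)(934)(-0.8871) = -2.32×10^-6 A.

-2.32×10^-6 A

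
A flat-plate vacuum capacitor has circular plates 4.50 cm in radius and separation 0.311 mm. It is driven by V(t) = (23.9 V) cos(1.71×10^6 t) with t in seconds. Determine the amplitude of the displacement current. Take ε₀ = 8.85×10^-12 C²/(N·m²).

(dE/dt)_max = V₀ω/d = 1.314×10^11 V/(m·s); ω = 1.71×10^6 rad/s.
I_d,max = ε₀ A (dE/dt)_max = (8.85×10^-12)(6.362×10^-3)(1.314×10^11) = 7.40×10^-3 A.

7.40×10^-3 A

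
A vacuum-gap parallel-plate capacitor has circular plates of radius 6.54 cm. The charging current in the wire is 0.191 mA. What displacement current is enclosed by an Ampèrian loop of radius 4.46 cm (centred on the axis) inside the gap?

8.88×10^-5 A

Between the plates the displacement current equals the wire current: I_d = 0.191 mA = 1.91×10^-4 A.
Through an area πr² the displacement current is I_d·(πr²/πR²) = I_d (r/R)² = 8.88×10^-5 A.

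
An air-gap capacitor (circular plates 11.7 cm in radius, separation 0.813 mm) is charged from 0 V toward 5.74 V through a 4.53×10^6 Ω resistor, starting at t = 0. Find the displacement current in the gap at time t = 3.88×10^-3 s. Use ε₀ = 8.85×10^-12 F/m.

With C = ε₀A/d = (8.85×10^-12)(0.04301)/(8.13×10^-4) = 4.682×10^-10 F, the time constant is τ = RC = 2.121×10^-3 s, so t/τ = 1.829 and e^(−t/τ) = 0.1606.
I_d = I_cond = (V₀/R) e^(−t/τ) = (1.267×10^-6)(0.1606) = 2.03×10^-7 A.

2.03×10^-7 A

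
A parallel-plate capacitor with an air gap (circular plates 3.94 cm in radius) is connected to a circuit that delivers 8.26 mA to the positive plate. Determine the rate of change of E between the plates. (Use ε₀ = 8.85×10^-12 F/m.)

1.91×10^11 V/(m·s)

The displacement current between the plates equals the conduction current, I_d = 8.26 mA.
Since I_d = ε₀ A dE/dt, dE/dt = I_d/(ε₀A) = (8.26×10^-3)/((8.85×10^-12)(4.877×10^-3)) = 1.91×10^11 V/(m·s).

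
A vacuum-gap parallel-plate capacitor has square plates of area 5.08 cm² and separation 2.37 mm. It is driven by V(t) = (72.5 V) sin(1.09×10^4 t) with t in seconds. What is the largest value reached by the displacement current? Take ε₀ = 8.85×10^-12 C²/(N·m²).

C = ε₀A/d = (8.85×10^-12)(5.08×10^-4)/(2.37×10^-3) = 1.897×10^-12 F; ω = 1.09×10^4 rad/s.
I_d = C dV/dt, so |I_d|_max = C V₀ ω = (1.897×10^-12)(72.5)(1.09×10^4) = 1.50×10^-6 A.

1.50×10^-6 A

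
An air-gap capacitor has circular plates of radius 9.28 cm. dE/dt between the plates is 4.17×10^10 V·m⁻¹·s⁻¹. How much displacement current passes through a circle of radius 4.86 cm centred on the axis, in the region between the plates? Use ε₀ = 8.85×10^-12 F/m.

2.74×10^-3 A

Total displacement current: I_d = ε₀(πR²)(dE/dt) = (8.85×10^-12)(0.02705)(4.17×10^10) = 9.983×10^-3 A.
Since J_d is uniform, the enclosed fraction is (r/R)² = 0.2743, giving I_d,enc = 2.74×10^-3 A.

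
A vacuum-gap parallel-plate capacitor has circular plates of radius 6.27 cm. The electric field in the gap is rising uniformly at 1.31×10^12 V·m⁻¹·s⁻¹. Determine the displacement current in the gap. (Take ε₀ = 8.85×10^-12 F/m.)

0.143 A

I_d = ε₀ A (dE/dt) = (8.85×10^-12)(0.01235 m²)(1.31×10^12) = 0.143 A.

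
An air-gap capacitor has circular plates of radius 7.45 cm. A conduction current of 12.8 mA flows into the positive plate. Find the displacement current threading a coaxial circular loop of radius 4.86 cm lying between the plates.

Between the plates the displacement current equals the wire current: I_d = 12.8 mA = 0.0128 A.
Since J_d is uniform, the enclosed fraction is (r/R)² = 0.4256, giving I_d,enc = 5.45×10^-3 A.

5.45×10^-3 A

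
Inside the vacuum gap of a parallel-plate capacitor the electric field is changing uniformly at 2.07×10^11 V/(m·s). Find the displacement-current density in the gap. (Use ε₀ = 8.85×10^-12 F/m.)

1.83 A/m²

J_d = ε₀ dE/dt = (8.85×10^-12)(2.07×10^11) = 1.83 A/m².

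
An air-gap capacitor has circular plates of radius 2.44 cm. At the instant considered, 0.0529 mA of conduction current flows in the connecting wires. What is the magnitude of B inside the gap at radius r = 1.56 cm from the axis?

By continuity the displacement current in the gap matches the conduction current: I_d = 5.29×10^-5 A.
For r < R the Ampère–Maxwell law gives B(2πr) = μ₀ I_d (r²/R²), so B = μ₀ I_d r/(2πR²) = (4π×10^-7)(5.29×10^-5)(0.0156)/(2π·0.0244²) = 2.77×10^-10 T.

2.77×10^-10 T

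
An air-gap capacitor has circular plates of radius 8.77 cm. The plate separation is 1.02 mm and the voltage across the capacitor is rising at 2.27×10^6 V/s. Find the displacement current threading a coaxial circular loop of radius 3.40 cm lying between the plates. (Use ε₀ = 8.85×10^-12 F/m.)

With E = V/d, dE/dt = 2.225×10^9 V/(m·s) and πR² = 0.02416 m², giving I_d = ε₀ πR² dE/dt = 4.757×10^-4 A.
Since J_d is uniform, the enclosed fraction is (r/R)² = 0.1503, giving I_d,enc = 7.15×10^-5 A.

7.15×10^-5 A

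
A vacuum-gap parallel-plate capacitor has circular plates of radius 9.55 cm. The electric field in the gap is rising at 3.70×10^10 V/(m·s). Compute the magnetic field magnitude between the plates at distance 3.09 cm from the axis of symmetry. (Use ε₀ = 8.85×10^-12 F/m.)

6.36×10^-9 T

Total displacement current: I_d = ε₀(πR²)(dE/dt) = (8.85×10^-12)(0.02865)(3.70×10^10) = 9.381×10^-3 A.
∮B·dl = μ₀ I_d,enc with I_d,enc = I_d r²/R² = 9.821×10^-4 A; so B = μ₀ I_d,enc/(2πr) = 6.36×10^-9 T.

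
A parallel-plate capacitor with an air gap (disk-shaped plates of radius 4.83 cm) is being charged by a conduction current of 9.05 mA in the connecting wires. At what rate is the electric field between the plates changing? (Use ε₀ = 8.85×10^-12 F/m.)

By continuity, I_d in the gap equals the 9.05 mA flowing in the wire.
Inverting I_d = ε₀ A dE/dt gives dE/dt = 9.05×10^-3 / (8.85×10^-12 · 7.329×10^-3) = 1.40×10^11 V/(m·s).

1.40×10^11 V/(m·s)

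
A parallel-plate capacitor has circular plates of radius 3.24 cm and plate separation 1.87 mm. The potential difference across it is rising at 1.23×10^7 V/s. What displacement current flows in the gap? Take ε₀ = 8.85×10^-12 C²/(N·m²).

1.92×10^-4 A

The displacement current equals the charging current C dV/dt. With C = ε₀A/d = (8.85×10^-12)(3.298×10^-3)/(1.87×10^-3) = 1.561×10^-11 F, I_d = (1.561×10^-11)(1.23×10^7) = 1.92×10^-4 A.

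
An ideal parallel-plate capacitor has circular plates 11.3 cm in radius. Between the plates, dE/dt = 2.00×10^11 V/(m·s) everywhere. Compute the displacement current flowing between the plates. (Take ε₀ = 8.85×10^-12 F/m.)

I_d = ε₀ A (dE/dt) = (8.85×10^-12)(0.04011 m²)(2.00×10^11) = 0.0710 A.

0.0710 A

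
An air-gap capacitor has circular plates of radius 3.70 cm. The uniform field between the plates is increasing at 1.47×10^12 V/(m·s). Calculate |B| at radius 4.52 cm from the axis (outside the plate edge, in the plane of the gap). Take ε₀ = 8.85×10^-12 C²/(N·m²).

Through the whole plate area (πR² = 4.301×10^-3 m²), I_d = ε₀ πR² dE/dt = 0.05595 A.
Outside the plates the loop encloses all of I_d, so B·2πr = μ₀ I_d and B = 2.48×10^-7 T.

2.48×10^-7 T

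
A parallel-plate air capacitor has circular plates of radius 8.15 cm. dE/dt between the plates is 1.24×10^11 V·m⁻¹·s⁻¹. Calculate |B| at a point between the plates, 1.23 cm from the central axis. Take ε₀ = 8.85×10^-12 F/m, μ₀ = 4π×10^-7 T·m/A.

Through the whole plate area (πR² = 0.02087 m²), I_d = ε₀ πR² dE/dt = 0.02290 A.
An Ampèrian loop of radius r encloses a fraction (r/R)² of I_d. Then B·2πr = μ₀ I_d (r/R)², giving B = μ₀ I_d r/(2πR²) = 8.48×10^-9 T.

8.48×10^-9 T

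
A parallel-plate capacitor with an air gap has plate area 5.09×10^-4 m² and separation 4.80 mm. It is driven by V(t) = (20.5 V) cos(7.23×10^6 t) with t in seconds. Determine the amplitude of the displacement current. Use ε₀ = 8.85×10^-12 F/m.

1.39×10^-4 A

C = ε₀A/d = (8.85×10^-12)(5.09×10^-4)/(4.80×10^-3) = 9.385×10^-13 F; ω = 7.23×10^6 rad/s.
I_d = C dV/dt, so |I_d|_max = C V₀ ω = (9.385×10^-13)(20.5)(7.23×10^6) = 1.39×10^-4 A.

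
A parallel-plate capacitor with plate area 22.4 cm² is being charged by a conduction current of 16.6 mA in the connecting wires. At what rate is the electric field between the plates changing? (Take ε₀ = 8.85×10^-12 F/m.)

Charge continuity gives I_d = I = 0.0166 A between the plates.
Inverting I_d = ε₀ A dE/dt gives dE/dt = 0.0166 / (8.85×10^-12 · 2.24×10^-3) = 8.37×10^11 V/(m·s).

8.37×10^11 V/(m·s)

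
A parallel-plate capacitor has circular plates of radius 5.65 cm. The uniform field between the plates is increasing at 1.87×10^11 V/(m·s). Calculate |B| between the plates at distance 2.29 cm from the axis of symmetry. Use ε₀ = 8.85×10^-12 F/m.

Total displacement current: I_d = ε₀(πR²)(dE/dt) = (8.85×10^-12)(0.01003)(1.87×10^11) = 0.01660 A.
For r < R the Ampère–Maxwell law gives B(2πr) = μ₀ I_d (r²/R²), so B = μ₀ I_d r/(2πR²) = (4π×10^-7)(0.01660)(0.0229)/(2π·0.0565²) = 2.38×10^-8 T.

2.38×10^-8 T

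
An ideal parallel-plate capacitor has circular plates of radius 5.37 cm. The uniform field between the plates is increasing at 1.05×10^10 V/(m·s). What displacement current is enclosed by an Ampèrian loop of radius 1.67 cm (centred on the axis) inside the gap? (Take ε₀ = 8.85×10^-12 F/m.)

Through the whole plate area (πR² = 9.059×10^-3 m²), I_d = ε₀ πR² dE/dt = 8.418×10^-4 A.
Through an area πr² the displacement current is I_d·(πr²/πR²) = I_d (r/R)² = 8.14×10^-5 A.

8.14×10^-5 A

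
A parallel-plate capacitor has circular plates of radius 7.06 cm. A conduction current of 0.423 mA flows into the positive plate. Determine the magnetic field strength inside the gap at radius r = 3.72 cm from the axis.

By continuity the displacement current in the gap matches the conduction current: I_d = 4.23×10^-4 A.
For r < R the Ampère–Maxwell law gives B(2πr) = μ₀ I_d (r²/R²), so B = μ₀ I_d r/(2πR²) = (4π×10^-7)(4.23×10^-4)(0.0372)/(2π·0.0706²) = 6.31×10^-10 T.

6.31×10^-10 T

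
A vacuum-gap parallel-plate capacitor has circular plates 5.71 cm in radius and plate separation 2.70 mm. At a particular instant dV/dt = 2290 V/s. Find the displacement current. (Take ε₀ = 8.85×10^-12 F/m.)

The displacement current equals the charging current C dV/dt. With C = ε₀A/d = (8.85×10^-12)(0.01024)/(2.70×10^-3) = 3.356×10^-11 F, I_d = (3.356×10^-11)(2290) = 7.69×10^-8 A.

7.69×10^-8 A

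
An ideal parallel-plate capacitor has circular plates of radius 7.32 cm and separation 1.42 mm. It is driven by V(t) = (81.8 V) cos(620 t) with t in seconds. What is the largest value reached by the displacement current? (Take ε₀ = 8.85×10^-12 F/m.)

5.32×10^-6 A

The displacement current equals the conduction current C dV/dt, which peaks at C V₀ ω.
With C = ε₀A/d = (8.85×10^-12)(0.01683)/(1.42×10^-3) = 1.049×10^-10 F and ω = 620 rad/s, I_d,max = (1.049×10^-10)(81.8)(620) = 5.32×10^-6 A.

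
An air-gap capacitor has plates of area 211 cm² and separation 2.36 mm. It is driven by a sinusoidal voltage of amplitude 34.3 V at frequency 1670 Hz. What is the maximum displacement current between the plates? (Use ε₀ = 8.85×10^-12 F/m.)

The displacement current equals the conduction current C dV/dt, which peaks at C V₀ ω.
With C = ε₀A/d = (8.85×10^-12)(0.0211)/(2.36×10^-3) = 7.913×10^-11 F and ω = 2πf = 1.049×10^4 rad/s, I_d,max = (7.913×10^-11)(34.3)(1.049×10^4) = 2.85×10^-5 A.

2.85×10^-5 A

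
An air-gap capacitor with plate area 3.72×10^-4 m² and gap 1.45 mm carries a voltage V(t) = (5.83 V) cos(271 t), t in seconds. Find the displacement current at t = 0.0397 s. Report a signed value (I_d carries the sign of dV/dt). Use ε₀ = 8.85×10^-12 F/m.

C = ε₀A/d = (8.85×10^-12)(3.72×10^-4)/(1.45×10^-3) = 2.270×10^-12 F. dV/dt = V₀ω·−sin(ωt); at ωt = 10.7587 rad this factor is 0.9721.
I_d = C dV/dt = (2.270×10^-12)(5.83)(271)(0.9721) = 3.49×10^-9 A.

3.49×10^-9 A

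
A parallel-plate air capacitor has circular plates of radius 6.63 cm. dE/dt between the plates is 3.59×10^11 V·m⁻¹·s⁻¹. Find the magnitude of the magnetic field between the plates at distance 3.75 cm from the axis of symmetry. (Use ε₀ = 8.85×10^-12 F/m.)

7.49×10^-8 T

Through the whole plate area (πR² = 0.01381 m²), I_d = ε₀ πR² dE/dt = 0.04388 A.
For r < R the Ampère–Maxwell law gives B(2πr) = μ₀ I_d (r²/R²), so B = μ₀ I_d r/(2πR²) = (4π×10^-7)(0.04388)(0.0375)/(2π·0.0663²) = 7.49×10^-8 T.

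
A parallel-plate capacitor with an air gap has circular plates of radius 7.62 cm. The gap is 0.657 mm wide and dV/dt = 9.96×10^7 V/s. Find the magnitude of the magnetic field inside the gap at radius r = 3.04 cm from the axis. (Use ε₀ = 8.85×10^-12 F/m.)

2.56×10^-8 T

dE/dt = (dV/dt)/d = 1.516×10^11 V/(m·s); I_d = ε₀(πR²)(dE/dt) = (8.85×10^-12)(0.01824)(1.516×10^11) = 0.02447 A.
For r < R the Ampère–Maxwell law gives B(2πr) = μ₀ I_d (r²/R²), so B = μ₀ I_d r/(2πR²) = (4π×10^-7)(0.02447)(0.0304)/(2π·0.0762²) = 2.56×10^-8 T.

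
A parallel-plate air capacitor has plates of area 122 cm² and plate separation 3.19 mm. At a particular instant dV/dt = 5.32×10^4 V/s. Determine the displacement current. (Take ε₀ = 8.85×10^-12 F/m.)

The field between the plates is E = V/d, so dE/dt = (5.32×10^4)/(3.19×10^-3 m) = 1.668×10^7 V/(m·s).
I_d = ε₀ A (dE/dt) = (8.85×10^-12)(0.0122)(1.668×10^7) = 1.80×10^-6 A.

1.80×10^-6 A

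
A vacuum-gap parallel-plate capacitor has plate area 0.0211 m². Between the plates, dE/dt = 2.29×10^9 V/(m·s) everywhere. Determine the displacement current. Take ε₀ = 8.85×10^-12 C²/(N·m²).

I_d = ε₀ A (dE/dt) = (8.85×10^-12)(0.0211 m²)(2.29×10^9) = 4.28×10^-4 A.

4.28×10^-4 A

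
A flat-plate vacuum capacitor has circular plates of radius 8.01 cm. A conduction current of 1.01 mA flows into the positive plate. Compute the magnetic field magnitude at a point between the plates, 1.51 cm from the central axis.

4.75×10^-10 T

Between the plates the displacement current equals the wire current: I_d = 1.01 mA = 1.01×10^-3 A.
∮B·dl = μ₀ I_d,enc with I_d,enc = I_d r²/R² = 3.589×10^-5 A; so B = μ₀ I_d,enc/(2πr) = 4.75×10^-10 T.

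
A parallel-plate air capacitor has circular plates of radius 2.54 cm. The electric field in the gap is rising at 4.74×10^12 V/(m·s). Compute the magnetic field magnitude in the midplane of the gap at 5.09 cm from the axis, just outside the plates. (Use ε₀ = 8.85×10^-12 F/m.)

3.34×10^-7 T

Total displacement current: I_d = ε₀(πR²)(dE/dt) = (8.85×10^-12)(2.027×10^-3)(4.74×10^12) = 0.08503 A.
Outside the plates the loop encloses all of I_d, so B·2πr = μ₀ I_d and B = 3.34×10^-7 T.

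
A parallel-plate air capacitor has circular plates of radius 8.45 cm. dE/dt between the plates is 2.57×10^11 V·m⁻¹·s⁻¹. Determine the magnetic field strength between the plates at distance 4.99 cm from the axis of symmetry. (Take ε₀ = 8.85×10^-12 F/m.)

7.13×10^-8 T

Through the whole plate area (πR² = 0.02243 m²), I_d = ε₀ πR² dE/dt = 0.05102 A.
An Ampèrian loop of radius r encloses a fraction (r/R)² of I_d. Then B·2πr = μ₀ I_d (r/R)², giving B = μ₀ I_d r/(2πR²) = 7.13×10^-8 T.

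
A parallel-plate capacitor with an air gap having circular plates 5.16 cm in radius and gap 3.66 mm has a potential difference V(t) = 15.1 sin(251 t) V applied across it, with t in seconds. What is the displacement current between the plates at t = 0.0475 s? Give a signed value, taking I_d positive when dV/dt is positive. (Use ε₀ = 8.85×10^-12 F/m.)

6.13×10^-8 A

dV/dt = (15.1)(251)·cos(11.9225) = 3031 V/s.
I_d = C dV/dt with C = ε₀A/d = (8.85×10^-12)(8.365×10^-3)/(3.66×10^-3) = 2.023×10^-11 F, so I_d = (2.023×10^-11)(3031) = 6.13×10^-8 A.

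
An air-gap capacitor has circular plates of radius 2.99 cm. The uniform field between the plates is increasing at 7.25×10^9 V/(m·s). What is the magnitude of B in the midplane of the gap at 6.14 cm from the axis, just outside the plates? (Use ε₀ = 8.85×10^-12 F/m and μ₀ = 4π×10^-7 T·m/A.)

Through the whole plate area (πR² = 2.809×10^-3 m²), I_d = ε₀ πR² dE/dt = 1.802×10^-4 A.
With r > R the enclosed displacement current is the full I_d; B = μ₀ I_d / (2πr) = 5.87×10^-10 T.

5.87×10^-10 T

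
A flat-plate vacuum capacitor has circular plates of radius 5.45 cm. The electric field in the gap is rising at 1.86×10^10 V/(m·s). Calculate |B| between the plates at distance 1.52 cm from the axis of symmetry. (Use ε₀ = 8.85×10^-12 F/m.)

Through the whole plate area (πR² = 9.331×10^-3 m²), I_d = ε₀ πR² dE/dt = 1.536×10^-3 A.
For r < R the Ampère–Maxwell law gives B(2πr) = μ₀ I_d (r²/R²), so B = μ₀ I_d r/(2πR²) = (4π×10^-7)(1.536×10^-3)(0.0152)/(2π·0.0545²) = 1.57×10^-9 T.

1.57×10^-9 T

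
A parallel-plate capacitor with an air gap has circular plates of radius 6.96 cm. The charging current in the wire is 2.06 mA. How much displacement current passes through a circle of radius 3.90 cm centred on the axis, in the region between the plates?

No conduction current crosses the gap, so I_d there equals the 2.06×10^-3 A in the leads.
Since J_d is uniform, the enclosed fraction is (r/R)² = 0.3140, giving I_d,enc = 6.47×10^-4 A.

6.47×10^-4 A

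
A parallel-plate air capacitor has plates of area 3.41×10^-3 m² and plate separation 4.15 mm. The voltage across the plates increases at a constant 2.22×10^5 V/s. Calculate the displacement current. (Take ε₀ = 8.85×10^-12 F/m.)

1.61×10^-6 A

E = V/d so dE/dt = (dV/dt)/d = 5.349×10^7 V/(m·s), and I_d = ε₀ A dE/dt = (8.85×10^-12)(3.41×10^-3)(5.349×10^7) = 1.61×10^-6 A.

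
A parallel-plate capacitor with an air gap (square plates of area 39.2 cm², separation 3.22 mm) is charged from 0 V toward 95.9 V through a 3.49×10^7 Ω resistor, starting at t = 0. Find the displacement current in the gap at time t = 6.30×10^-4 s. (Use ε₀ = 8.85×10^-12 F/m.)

C = ε₀A/d = (8.85×10^-12)(3.92×10^-3)/(3.22×10^-3) = 1.077×10^-11 F and τ = RC = 3.759×10^-4 s. I_d in the gap equals the RC charging current.
I_d(t) = (V₀/R) e^(−t/τ) = 2.748×10^-6 · e^(−1.676) = 5.14×10^-7 A.

5.14×10^-7 A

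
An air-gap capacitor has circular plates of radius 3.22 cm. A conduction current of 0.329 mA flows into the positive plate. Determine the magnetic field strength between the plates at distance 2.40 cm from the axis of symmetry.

No conduction current crosses the gap, so I_d there equals the 3.29×10^-4 A in the leads.
For r < R the Ampère–Maxwell law gives B(2πr) = μ₀ I_d (r²/R²), so B = μ₀ I_d r/(2πR²) = (4π×10^-7)(3.29×10^-4)(0.0240)/(2π·0.0322²) = 1.52×10^-9 T.

1.52×10^-9 T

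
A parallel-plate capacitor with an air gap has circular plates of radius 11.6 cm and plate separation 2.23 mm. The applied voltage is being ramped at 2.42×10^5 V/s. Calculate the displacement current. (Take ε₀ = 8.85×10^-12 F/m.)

4.06×10^-5 A

E = V/d so dE/dt = (dV/dt)/d = 1.085×10^8 V/(m·s), and I_d = ε₀ A dE/dt = (8.85×10^-12)(0.04227)(1.085×10^8) = 4.06×10^-5 A.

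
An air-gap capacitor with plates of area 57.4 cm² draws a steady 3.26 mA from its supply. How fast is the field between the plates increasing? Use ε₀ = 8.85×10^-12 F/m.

6.42×10^10 V/(m·s)

The displacement current between the plates equals the conduction current, I_d = 3.26 mA.
Inverting I_d = ε₀ A dE/dt gives dE/dt = 3.26×10^-3 / (8.85×10^-12 · 5.74×10^-3) = 6.42×10^10 V/(m·s).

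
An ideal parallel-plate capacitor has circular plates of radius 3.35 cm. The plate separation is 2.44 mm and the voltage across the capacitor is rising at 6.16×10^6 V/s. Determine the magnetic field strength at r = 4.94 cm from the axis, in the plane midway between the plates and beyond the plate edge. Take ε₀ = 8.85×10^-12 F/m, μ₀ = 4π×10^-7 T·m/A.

3.19×10^-10 T

dE/dt = (dV/dt)/d = 2.525×10^9 V/(m·s); I_d = ε₀(πR²)(dE/dt) = (8.85×10^-12)(3.526×10^-3)(2.525×10^9) = 7.879×10^-5 A.
With r > R the enclosed displacement current is the full I_d; B = μ₀ I_d / (2πr) = 3.19×10^-10 T.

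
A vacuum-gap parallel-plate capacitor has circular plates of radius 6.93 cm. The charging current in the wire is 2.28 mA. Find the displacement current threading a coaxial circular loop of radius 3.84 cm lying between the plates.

7.00×10^-4 A

Between the plates the displacement current equals the wire current: I_d = 2.28 mA = 2.28×10^-3 A.
Through an area πr² the displacement current is I_d·(πr²/πR²) = I_d (r/R)² = 7.00×10^-4 A.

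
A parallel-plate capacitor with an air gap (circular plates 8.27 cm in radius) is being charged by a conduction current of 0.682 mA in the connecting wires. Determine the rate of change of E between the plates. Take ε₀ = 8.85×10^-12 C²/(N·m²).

3.59×10^9 V/(m·s)

Charge continuity gives I_d = I = 6.82×10^-4 A between the plates.
Then dE/dt = I_d/(ε₀A) = 3.59×10^9 V/(m·s).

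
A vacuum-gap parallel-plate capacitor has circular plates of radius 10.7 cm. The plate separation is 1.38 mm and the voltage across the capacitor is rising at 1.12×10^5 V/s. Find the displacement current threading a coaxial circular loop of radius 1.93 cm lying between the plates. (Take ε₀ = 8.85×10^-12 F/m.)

8.41×10^-7 A

With E = V/d, dE/dt = 8.116×10^7 V/(m·s) and πR² = 0.03597 m², giving I_d = ε₀ πR² dE/dt = 2.584×10^-5 A.
Since J_d is uniform, the enclosed fraction is (r/R)² = 0.03253, giving I_d,enc = 8.41×10^-7 A.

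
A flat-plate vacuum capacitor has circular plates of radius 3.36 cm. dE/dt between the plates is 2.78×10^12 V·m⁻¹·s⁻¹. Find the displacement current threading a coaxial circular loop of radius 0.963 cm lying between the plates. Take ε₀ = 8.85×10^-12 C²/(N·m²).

7.17×10^-3 A

I_d = ε₀ dΦ_E/dt = ε₀ πR² (dE/dt) = (8.85×10^-12)(3.547×10^-3)(2.78×10^12) = 0.08727 A through the full plate area.
Through an area πr² the displacement current is I_d·(πr²/πR²) = I_d (r/R)² = 7.17×10^-3 A.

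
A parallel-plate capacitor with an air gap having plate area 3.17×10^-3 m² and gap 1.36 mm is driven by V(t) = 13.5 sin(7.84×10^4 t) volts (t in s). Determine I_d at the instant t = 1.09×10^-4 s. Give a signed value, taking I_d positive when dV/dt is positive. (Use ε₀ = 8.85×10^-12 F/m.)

-1.39×10^-5 A

dV/dt = (13.5)(7.84×10^4)·cos(8.5456) = -6.750×10^5 V/s.
I_d = C dV/dt with C = ε₀A/d = (8.85×10^-12)(3.17×10^-3)/(1.36×10^-3) = 2.063×10^-11 F, so I_d = (2.063×10^-11)(-6.750×10^5) = -1.39×10^-5 A.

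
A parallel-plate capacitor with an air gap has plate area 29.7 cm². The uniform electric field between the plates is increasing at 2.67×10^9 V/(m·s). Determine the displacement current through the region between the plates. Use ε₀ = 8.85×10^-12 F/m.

7.02×10^-5 A

With a uniform field, Φ_E = EA, so I_d = ε₀ A dE/dt = 7.02×10^-5 A.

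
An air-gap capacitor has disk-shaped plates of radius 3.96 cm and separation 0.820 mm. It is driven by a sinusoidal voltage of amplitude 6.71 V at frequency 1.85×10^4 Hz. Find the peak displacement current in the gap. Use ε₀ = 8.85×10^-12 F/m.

(dE/dt)_max = V₀ω/d = 9.509×10^8 V/(m·s); ω = 2πf = 1.162×10^5 rad/s.
I_d,max = ε₀ A (dE/dt)_max = (8.85×10^-12)(4.927×10^-3)(9.509×10^8) = 4.15×10^-5 A.

4.15×10^-5 A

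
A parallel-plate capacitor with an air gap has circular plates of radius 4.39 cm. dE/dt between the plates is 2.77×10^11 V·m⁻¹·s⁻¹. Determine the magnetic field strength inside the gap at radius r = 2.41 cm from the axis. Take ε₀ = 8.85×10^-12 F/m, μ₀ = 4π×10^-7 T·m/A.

I_d = ε₀ dΦ_E/dt = ε₀ πR² (dE/dt) = (8.85×10^-12)(6.055×10^-3)(2.77×10^11) = 0.01484 A through the full plate area.
∮B·dl = μ₀ I_d,enc with I_d,enc = I_d r²/R² = 4.472×10^-3 A; so B = μ₀ I_d,enc/(2πr) = 3.71×10^-8 T.

3.71×10^-8 T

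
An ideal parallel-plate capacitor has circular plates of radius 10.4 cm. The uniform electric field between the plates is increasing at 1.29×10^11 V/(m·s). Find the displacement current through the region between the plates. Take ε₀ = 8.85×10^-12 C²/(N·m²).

0.0388 A

With a uniform field, Φ_E = EA, so I_d = ε₀ A dE/dt = 0.0388 A.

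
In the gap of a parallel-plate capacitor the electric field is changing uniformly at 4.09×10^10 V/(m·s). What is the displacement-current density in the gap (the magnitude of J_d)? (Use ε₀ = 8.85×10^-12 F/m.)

J_d = ε₀ dE/dt = (8.85×10^-12)(4.09×10^10) = 0.362 A/m².

0.362 A/m²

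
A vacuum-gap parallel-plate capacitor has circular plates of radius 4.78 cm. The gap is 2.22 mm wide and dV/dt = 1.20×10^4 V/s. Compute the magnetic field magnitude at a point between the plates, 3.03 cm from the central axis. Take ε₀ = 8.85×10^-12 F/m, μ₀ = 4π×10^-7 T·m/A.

9.11×10^-13 T

I_d = C dV/dt with C = ε₀πR²/d = 2.862×10^-11 F, so I_d = (2.862×10^-11)(1.20×10^4) = 3.434×10^-7 A.
An Ampèrian loop of radius r encloses a fraction (r/R)² of I_d. Then B·2πr = μ₀ I_d (r/R)², giving B = μ₀ I_d r/(2πR²) = 9.11×10^-13 T.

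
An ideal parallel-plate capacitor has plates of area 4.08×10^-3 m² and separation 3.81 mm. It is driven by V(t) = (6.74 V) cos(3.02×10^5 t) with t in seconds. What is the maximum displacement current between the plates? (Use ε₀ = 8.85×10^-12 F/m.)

(dE/dt)_max = V₀ω/d = 5.342×10^8 V/(m·s); ω = 3.02×10^5 rad/s.
I_d,max = ε₀ A (dE/dt)_max = (8.85×10^-12)(4.08×10^-3)(5.342×10^8) = 1.93×10^-5 A.

1.93×10^-5 A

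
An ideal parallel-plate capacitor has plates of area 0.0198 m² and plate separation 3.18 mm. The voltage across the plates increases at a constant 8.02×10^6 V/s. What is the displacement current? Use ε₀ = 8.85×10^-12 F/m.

4.42×10^-4 A

E = V/d so dE/dt = (dV/dt)/d = 2.522×10^9 V/(m·s), and I_d = ε₀ A dE/dt = (8.85×10^-12)(0.0198)(2.522×10^9) = 4.42×10^-4 A.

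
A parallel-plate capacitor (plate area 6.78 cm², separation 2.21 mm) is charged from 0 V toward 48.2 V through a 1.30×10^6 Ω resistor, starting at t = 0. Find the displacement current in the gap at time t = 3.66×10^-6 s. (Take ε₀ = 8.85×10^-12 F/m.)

1.31×10^-5 A

C = ε₀A/d = (8.85×10^-12)(6.78×10^-4)/(2.21×10^-3) = 2.715×10^-12 F and τ = RC = 3.530×10^-6 s. I_d in the gap equals the RC charging current.
I_d(t) = (V₀/R) e^(−t/τ) = 3.708×10^-5 · e^(−1.037) = 1.31×10^-5 A.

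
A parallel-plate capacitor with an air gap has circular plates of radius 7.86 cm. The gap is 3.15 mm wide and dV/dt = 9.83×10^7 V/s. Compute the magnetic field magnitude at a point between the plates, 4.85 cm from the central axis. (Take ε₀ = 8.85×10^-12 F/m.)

8.42×10^-9 T

dE/dt = (dV/dt)/d = 3.121×10^10 V/(m·s); I_d = ε₀(πR²)(dE/dt) = (8.85×10^-12)(0.01941)(3.121×10^10) = 5.361×10^-3 A.
For r < R the Ampère–Maxwell law gives B(2πr) = μ₀ I_d (r²/R²), so B = μ₀ I_d r/(2πR²) = (4π×10^-7)(5.361×10^-3)(0.0485)/(2π·0.0786²) = 8.42×10^-9 T.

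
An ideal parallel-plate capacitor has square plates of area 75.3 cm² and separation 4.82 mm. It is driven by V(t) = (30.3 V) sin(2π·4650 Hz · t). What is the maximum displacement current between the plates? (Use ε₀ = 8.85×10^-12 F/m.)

The displacement current equals the conduction current C dV/dt, which peaks at C V₀ ω.
With C = ε₀A/d = (8.85×10^-12)(7.53×10^-3)/(4.82×10^-3) = 1.383×10^-11 F and ω = 2πf = 2.922×10^4 rad/s, I_d,max = (1.383×10^-11)(30.3)(2.922×10^4) = 1.22×10^-5 A.

1.22×10^-5 A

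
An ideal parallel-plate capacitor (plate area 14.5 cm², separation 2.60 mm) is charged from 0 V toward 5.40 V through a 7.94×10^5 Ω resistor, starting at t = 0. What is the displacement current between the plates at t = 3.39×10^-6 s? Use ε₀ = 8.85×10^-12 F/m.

2.86×10^-6 A

With C = ε₀A/d = (8.85×10^-12)(1.45×10^-3)/(2.60×10^-3) = 4.936×10^-12 F, the time constant is τ = RC = 3.919×10^-6 s, so t/τ = 0.8650 and e^(−t/τ) = 0.4211.
I_d = I_cond = (V₀/R) e^(−t/τ) = (6.801×10^-6)(0.4211) = 2.86×10^-6 A.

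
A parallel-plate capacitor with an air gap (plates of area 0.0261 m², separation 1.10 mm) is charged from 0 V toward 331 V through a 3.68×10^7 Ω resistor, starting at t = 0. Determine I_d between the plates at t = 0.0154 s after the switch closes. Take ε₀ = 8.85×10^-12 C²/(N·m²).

1.23×10^-6 A

With C = ε₀A/d = (8.85×10^-12)(0.0261)/(1.10×10^-3) = 2.100×10^-10 F, the time constant is τ = RC = 7.728×10^-3 s, so t/τ = 1.993 and e^(−t/τ) = 0.1363.
I_d = I_cond = (V₀/R) e^(−t/τ) = (8.995×10^-6)(0.1363) = 1.23×10^-6 A.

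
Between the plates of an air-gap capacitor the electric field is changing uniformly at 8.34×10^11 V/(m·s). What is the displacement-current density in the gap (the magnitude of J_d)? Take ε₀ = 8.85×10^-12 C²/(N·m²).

7.38 A/m²

J_d = ε₀ dE/dt = (8.85×10^-12)(8.34×10^11) = 7.38 A/m².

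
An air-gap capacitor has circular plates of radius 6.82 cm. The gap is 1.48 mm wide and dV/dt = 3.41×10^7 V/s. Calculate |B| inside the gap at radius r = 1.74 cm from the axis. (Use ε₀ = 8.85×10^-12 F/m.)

I_d = C dV/dt with C = ε₀πR²/d = 8.736×10^-11 F, so I_d = (8.736×10^-11)(3.41×10^7) = 2.979×10^-3 A.
An Ampèrian loop of radius r encloses a fraction (r/R)² of I_d. Then B·2πr = μ₀ I_d (r/R)², giving B = μ₀ I_d r/(2πR²) = 2.23×10^-9 T.

2.23×10^-9 T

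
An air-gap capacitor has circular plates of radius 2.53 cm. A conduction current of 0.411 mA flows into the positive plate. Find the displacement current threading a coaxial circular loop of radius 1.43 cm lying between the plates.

No conduction current crosses the gap, so I_d there equals the 4.11×10^-4 A in the leads.
Through an area πr² the displacement current is I_d·(πr²/πR²) = I_d (r/R)² = 1.31×10^-4 A.

1.31×10^-4 A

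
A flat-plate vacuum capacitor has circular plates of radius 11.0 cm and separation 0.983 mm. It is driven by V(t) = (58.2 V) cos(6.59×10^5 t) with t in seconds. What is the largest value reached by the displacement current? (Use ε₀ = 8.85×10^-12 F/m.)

The displacement current equals the conduction current C dV/dt, which peaks at C V₀ ω.
With C = ε₀A/d = (8.85×10^-12)(0.03801)/(9.83×10^-4) = 3.422×10^-10 F and ω = 6.59×10^5 rad/s, I_d,max = (3.422×10^-10)(58.2)(6.59×10^5) = 0.0131 A.

0.0131 A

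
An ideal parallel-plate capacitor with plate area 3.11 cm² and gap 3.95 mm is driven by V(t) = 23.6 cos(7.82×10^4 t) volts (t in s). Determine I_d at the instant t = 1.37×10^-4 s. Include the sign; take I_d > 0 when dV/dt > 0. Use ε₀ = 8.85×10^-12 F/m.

C = ε₀A/d = (8.85×10^-12)(3.11×10^-4)/(3.95×10^-3) = 6.968×10^-13 F. dV/dt = V₀ω·−sin(ωt); at ωt = 10.7134 rad this factor is 0.9605.
I_d = C dV/dt = (6.968×10^-13)(23.6)(7.82×10^4)(0.9605) = 1.24×10^-6 A.

1.24×10^-6 A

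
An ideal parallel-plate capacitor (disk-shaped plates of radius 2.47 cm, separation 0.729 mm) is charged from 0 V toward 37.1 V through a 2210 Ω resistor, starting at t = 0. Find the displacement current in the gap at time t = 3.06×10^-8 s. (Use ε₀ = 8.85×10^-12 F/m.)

9.26×10^-3 A

C = ε₀A/d = (8.85×10^-12)(1.917×10^-3)/(7.29×10^-4) = 2.327×10^-11 F and τ = RC = 5.143×10^-8 s. I_d in the gap equals the RC charging current.
I_d(t) = (V₀/R) e^(−t/τ) = 0.01679 · e^(−0.5950) = 9.26×10^-3 A.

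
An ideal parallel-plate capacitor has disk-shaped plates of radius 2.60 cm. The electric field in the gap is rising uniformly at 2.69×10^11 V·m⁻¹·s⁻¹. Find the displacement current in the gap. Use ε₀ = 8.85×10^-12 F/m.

I_d = ε₀ A (dE/dt) = (8.85×10^-12)(2.124×10^-3 m²)(2.69×10^11) = 5.06×10^-3 A.

5.06×10^-3 A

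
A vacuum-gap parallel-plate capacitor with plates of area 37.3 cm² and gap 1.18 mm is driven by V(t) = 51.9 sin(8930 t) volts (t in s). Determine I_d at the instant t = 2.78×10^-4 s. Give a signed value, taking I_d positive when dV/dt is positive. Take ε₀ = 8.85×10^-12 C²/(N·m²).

-1.03×10^-5 A

dV/dt = (51.9)(8930)·cos(2.48254) = -3.664×10^5 V/s.
I_d = C dV/dt with C = ε₀A/d = (8.85×10^-12)(3.73×10^-3)/(1.18×10^-3) = 2.798×10^-11 F, so I_d = (2.798×10^-11)(-3.664×10^5) = -1.03×10^-5 A.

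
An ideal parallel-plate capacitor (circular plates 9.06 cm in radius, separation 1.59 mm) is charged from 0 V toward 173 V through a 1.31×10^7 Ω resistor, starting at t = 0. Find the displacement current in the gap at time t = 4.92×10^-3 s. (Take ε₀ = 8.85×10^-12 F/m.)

9.65×10^-7 A

C = ε₀A/d = (8.85×10^-12)(0.02579)/(1.59×10^-3) = 1.435×10^-10 F, so τ = RC = 1.880×10^-3 s.
The conduction current is I(t) = (V₀/R) e^(−t/τ), and the displacement current between the plates equals it.
t/τ = 2.617; I_d = (173/1.31×10^7) · e^(−2.617) = (1.321×10^-5)(0.07302) = 9.65×10^-7 A.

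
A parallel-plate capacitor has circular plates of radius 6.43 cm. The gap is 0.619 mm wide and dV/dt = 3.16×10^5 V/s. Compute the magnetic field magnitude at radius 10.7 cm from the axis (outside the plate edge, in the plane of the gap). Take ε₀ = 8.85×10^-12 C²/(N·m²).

1.10×10^-10 T

I_d = C dV/dt with C = ε₀πR²/d = 1.857×10^-10 F, so I_d = (1.857×10^-10)(3.16×10^5) = 5.868×10^-5 A.
Outside the plates the loop encloses all of I_d, so B·2πr = μ₀ I_d and B = 1.10×10^-10 T.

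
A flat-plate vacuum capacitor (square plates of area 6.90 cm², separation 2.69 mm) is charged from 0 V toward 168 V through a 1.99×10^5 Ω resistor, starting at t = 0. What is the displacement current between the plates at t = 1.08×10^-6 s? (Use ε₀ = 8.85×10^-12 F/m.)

C = ε₀A/d = (8.85×10^-12)(6.90×10^-4)/(2.69×10^-3) = 2.270×10^-12 F, so τ = RC = 4.517×10^-7 s.
The conduction current is I(t) = (V₀/R) e^(−t/τ), and the displacement current between the plates equals it.
t/τ = 2.391; I_d = (168/1.99×10^5) · e^(−2.391) = (8.442×10^-4)(0.09154) = 7.73×10^-5 A.

7.73×10^-5 A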